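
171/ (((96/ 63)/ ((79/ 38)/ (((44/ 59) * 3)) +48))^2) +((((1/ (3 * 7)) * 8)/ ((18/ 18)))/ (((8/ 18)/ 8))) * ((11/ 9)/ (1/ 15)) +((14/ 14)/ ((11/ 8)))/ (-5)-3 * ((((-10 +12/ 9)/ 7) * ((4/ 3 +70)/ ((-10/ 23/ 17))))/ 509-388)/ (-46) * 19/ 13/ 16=424787985727987541159/ 2407671165419520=176431.06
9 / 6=3 / 2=1.50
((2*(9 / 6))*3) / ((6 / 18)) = 27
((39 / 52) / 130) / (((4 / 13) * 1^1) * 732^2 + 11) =3 / 85737560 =0.00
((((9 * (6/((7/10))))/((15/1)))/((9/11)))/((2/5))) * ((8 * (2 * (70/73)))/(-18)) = -8800/657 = -13.39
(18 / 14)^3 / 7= 729 / 2401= 0.30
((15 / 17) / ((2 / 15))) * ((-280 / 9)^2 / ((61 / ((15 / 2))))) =787.53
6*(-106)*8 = -5088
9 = 9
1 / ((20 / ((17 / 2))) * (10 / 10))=17 / 40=0.42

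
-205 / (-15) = 41 / 3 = 13.67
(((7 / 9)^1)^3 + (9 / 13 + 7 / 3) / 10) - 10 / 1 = -437218 / 47385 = -9.23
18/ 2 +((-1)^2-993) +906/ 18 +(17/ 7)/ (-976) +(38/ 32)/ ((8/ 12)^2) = -76244897/ 81984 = -930.00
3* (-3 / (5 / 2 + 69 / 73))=-1314 / 503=-2.61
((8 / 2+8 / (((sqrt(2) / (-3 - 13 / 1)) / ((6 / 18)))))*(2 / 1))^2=33344 / 9 - 2048*sqrt(2) / 3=2739.45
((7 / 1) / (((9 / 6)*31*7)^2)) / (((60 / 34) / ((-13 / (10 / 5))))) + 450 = 408665029 / 908145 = 450.00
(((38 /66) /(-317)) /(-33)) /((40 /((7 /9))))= 133 /124276680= 0.00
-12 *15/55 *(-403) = 14508/11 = 1318.91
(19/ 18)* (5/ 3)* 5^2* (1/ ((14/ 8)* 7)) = 4750/ 1323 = 3.59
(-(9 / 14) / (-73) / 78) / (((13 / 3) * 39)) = 3 / 4490668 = 0.00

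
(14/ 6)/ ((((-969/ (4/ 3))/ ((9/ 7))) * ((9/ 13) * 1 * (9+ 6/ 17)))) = -52/ 81567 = -0.00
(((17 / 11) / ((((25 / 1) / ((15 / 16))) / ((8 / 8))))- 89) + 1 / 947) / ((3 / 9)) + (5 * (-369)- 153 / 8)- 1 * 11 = -1785013759 / 833360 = -2141.95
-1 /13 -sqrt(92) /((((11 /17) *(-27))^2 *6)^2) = -1 /13 -83521 *sqrt(23) /140054898258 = -0.08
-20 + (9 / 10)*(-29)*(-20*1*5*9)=23470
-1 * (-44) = 44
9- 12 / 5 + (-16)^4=327713 / 5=65542.60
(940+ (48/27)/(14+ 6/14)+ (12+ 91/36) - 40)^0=1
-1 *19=-19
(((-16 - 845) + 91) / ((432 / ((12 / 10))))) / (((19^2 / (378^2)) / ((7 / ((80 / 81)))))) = -173282571 / 28880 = -6000.09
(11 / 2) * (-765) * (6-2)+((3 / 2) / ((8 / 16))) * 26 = -16752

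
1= 1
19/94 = 0.20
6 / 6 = 1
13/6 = 2.17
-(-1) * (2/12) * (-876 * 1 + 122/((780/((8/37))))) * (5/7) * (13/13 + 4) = -15800240/30303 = -521.41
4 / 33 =0.12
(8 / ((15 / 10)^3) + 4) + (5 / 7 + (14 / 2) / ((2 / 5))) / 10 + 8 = 12241 / 756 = 16.19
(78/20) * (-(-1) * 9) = 351/10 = 35.10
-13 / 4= -3.25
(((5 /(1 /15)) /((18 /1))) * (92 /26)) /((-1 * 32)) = -575 /1248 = -0.46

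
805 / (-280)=-23 / 8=-2.88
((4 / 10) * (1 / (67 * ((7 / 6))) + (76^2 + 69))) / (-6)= -2741311 / 7035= -389.67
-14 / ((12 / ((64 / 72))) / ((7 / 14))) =-14 / 27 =-0.52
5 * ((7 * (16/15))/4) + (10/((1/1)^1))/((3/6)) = 29.33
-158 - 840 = -998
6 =6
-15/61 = -0.25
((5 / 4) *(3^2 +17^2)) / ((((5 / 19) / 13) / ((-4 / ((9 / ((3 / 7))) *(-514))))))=6.82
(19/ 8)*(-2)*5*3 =-285/ 4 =-71.25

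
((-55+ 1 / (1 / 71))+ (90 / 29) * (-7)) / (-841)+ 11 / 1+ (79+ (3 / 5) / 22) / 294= 8893524877 / 788740260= 11.28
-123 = -123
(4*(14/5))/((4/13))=36.40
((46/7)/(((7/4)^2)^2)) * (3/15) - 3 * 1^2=-240329/84035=-2.86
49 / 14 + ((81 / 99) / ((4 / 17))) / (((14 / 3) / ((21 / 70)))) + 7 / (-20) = 3.37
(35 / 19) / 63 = 5 / 171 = 0.03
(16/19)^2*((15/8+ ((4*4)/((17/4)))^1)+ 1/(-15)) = 3.95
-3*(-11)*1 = 33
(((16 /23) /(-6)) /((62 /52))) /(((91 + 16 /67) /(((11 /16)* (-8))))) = 76648 /13075707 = 0.01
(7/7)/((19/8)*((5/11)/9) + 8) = 792/6431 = 0.12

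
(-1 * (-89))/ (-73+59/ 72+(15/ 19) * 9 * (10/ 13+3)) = -1.96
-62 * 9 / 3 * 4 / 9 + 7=-227 / 3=-75.67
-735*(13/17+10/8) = -100695/68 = -1480.81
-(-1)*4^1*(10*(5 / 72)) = 25 / 9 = 2.78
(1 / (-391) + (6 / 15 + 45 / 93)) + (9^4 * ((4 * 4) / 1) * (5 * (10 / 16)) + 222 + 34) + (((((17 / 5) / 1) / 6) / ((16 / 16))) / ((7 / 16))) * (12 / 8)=139280094022 / 424235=328308.82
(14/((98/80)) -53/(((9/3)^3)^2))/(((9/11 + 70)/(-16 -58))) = -47170486/3975237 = -11.87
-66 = -66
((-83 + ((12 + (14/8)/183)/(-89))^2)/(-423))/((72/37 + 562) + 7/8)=13031268884987/37519328815166538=0.00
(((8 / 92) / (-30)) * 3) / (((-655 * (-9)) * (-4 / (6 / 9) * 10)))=1 / 40675500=0.00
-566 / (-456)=283 / 228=1.24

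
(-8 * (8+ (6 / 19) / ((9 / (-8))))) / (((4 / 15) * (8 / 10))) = -5500 / 19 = -289.47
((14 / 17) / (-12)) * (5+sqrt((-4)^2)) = -21 / 34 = -0.62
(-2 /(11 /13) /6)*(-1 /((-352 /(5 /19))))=-65 /220704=-0.00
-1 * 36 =-36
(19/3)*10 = 190/3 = 63.33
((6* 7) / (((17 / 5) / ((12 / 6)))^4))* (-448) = -188160000 / 83521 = -2252.85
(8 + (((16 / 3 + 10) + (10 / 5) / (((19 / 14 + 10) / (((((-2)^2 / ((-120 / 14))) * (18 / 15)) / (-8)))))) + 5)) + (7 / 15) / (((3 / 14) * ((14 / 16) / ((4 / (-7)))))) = 321062 / 11925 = 26.92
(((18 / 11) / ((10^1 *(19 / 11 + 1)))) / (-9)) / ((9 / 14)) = -7 / 675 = -0.01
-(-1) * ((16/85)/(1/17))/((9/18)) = 32/5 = 6.40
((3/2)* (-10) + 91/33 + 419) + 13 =13852/33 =419.76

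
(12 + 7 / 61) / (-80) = -739 / 4880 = -0.15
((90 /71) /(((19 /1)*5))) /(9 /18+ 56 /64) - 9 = -133407 /14839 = -8.99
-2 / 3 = -0.67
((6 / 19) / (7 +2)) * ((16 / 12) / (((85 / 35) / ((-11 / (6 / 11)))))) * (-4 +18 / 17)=169400 / 148257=1.14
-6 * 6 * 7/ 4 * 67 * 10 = -42210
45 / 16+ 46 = 781 / 16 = 48.81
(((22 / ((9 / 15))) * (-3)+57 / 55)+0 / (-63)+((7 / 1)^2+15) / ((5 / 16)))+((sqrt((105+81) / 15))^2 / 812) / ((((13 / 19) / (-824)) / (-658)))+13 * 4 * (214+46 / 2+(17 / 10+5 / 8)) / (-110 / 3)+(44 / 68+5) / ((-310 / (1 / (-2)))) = 235586704237 / 19867900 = 11857.66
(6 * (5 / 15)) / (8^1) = 1 / 4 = 0.25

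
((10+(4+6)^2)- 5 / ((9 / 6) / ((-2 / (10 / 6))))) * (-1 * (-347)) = 39558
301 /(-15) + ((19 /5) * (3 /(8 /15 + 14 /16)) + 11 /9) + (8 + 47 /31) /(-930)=-157276909 /14616810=-10.76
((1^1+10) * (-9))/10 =-99/10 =-9.90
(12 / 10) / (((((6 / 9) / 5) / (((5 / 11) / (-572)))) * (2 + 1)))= -15 / 6292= -0.00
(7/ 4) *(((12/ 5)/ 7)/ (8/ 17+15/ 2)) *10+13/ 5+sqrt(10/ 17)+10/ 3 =sqrt(170)/ 17+27179/ 4065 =7.45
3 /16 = 0.19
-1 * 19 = -19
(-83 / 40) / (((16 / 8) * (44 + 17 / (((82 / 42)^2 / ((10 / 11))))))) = -0.02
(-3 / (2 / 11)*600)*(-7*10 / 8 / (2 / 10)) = 433125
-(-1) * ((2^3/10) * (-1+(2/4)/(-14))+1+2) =76/35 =2.17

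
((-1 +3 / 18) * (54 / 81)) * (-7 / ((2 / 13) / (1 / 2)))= 455 / 36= 12.64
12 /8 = 3 /2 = 1.50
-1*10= -10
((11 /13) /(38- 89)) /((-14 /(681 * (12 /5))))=1.94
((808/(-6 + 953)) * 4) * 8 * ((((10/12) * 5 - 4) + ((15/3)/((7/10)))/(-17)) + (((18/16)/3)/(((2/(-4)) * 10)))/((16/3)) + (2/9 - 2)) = -283195718/5071185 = -55.84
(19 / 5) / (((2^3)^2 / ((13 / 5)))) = 247 / 1600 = 0.15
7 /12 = 0.58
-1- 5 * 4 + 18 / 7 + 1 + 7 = -73 / 7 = -10.43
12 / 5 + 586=2942 / 5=588.40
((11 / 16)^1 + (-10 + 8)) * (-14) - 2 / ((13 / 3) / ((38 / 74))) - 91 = -280373 / 3848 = -72.86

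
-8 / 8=-1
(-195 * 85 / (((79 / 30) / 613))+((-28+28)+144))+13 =-304801847 / 79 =-3858251.23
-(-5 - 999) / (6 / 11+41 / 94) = 1038136 / 1015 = 1022.79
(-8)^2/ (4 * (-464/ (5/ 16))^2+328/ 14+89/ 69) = 772800/ 106483977707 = 0.00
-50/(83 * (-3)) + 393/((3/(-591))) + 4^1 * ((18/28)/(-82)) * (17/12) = -22130902991/285852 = -77420.84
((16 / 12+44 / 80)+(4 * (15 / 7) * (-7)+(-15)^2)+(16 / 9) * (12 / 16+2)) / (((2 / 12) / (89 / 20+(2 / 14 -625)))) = -639412.28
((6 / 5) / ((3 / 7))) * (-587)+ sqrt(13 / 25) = -8218 / 5+ sqrt(13) / 5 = -1642.88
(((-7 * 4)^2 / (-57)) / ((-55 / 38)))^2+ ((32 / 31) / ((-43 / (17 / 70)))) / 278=3188856715096 / 35311070025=90.31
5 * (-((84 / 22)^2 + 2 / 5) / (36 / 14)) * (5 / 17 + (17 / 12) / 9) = -26293393 / 1999404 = -13.15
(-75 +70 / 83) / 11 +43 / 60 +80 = 4052359 / 54780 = 73.98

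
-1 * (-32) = 32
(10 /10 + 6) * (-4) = -28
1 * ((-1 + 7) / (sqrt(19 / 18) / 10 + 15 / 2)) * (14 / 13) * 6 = 6804000 / 1316003 - 15120 * sqrt(38) / 1316003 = 5.10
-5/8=-0.62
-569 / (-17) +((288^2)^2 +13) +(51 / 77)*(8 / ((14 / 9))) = 63038756944190 / 9163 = 6879707185.88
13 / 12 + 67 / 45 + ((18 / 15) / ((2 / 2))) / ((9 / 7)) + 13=2971 / 180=16.51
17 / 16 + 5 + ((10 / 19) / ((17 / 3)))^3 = 3269163899 / 539172272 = 6.06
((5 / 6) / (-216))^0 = 1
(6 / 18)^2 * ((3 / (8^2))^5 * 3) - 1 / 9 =-1073741095 / 9663676416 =-0.11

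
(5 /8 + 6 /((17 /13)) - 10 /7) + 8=11.78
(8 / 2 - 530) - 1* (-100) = -426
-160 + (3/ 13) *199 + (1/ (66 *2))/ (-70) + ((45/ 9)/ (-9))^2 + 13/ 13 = -365734951/ 3243240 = -112.77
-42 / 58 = -21 / 29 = -0.72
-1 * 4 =-4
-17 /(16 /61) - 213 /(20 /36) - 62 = -40817 /80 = -510.21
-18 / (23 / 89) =-1602 / 23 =-69.65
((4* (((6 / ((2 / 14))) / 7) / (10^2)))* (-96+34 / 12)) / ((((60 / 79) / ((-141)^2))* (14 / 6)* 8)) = -877964841 / 28000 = -31355.89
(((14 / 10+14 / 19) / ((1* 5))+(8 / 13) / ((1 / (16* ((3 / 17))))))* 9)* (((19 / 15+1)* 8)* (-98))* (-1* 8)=8552361216 / 30875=276999.55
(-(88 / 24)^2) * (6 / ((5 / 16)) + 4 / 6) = -267.10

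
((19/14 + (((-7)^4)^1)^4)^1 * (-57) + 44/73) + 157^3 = -1935951133446584451/1022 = -1894277038597440.75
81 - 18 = 63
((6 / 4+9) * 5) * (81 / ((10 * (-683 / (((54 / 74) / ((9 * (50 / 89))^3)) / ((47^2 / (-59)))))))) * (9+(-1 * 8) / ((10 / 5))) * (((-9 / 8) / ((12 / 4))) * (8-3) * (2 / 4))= -7861109319 / 17863564480000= -0.00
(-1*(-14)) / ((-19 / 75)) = -55.26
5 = 5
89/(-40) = -89/40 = -2.22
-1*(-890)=890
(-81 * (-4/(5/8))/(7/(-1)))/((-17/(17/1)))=2592/35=74.06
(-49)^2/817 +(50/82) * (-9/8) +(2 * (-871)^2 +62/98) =19923200789071/13130824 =1517284.89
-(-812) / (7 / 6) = 696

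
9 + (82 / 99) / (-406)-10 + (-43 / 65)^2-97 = -8284176722 / 84909825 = -97.56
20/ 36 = 5/ 9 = 0.56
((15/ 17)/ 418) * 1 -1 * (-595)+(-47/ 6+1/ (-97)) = 607076645/ 1033923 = 587.16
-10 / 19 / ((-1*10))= 1 / 19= 0.05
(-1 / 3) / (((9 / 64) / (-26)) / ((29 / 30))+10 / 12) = -24128 / 59915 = -0.40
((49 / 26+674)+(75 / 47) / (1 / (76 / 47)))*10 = 194834785 / 28717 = 6784.65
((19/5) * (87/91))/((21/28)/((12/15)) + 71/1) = 0.05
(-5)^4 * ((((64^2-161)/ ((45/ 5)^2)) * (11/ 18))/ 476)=27053125/ 694008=38.98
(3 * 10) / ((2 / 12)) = 180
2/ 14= 1/ 7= 0.14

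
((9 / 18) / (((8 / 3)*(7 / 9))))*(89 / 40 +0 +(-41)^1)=-41877 / 4480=-9.35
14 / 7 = 2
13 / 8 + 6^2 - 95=-459 / 8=-57.38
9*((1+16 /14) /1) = 135 /7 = 19.29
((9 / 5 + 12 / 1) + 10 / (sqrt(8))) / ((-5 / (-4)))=2 * sqrt(2) + 276 / 25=13.87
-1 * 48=-48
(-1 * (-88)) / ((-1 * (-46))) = 44 / 23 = 1.91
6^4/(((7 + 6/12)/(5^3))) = 21600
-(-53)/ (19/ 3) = 159/ 19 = 8.37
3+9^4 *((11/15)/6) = 8049/10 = 804.90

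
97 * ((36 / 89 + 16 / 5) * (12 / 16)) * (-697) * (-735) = 134337563.70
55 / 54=1.02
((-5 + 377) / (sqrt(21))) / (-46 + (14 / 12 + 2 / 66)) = -8184*sqrt(21) / 20699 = -1.81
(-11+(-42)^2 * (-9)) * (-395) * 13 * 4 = 326318980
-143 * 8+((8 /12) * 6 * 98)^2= 152520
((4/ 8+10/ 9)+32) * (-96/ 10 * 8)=-7744/ 3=-2581.33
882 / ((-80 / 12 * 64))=-1323 / 640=-2.07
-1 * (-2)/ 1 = 2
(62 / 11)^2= 3844 / 121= 31.77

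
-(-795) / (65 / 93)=14787 / 13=1137.46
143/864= 0.17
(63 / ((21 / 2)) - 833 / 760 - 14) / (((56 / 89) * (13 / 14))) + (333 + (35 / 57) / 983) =36994991747 / 116544480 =317.43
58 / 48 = 29 / 24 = 1.21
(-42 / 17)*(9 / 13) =-378 / 221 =-1.71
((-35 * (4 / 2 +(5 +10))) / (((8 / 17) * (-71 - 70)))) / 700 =289 / 22560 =0.01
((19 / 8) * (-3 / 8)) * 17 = -969 / 64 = -15.14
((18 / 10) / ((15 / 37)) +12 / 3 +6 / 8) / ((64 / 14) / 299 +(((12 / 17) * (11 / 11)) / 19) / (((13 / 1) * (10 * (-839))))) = 521253786599 / 867171080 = 601.10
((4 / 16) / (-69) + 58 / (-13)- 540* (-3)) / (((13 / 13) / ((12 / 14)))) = 828077 / 598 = 1384.74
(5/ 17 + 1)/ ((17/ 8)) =176/ 289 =0.61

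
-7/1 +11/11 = -6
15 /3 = 5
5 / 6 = 0.83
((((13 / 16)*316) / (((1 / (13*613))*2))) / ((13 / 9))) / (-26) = -435843 / 16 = -27240.19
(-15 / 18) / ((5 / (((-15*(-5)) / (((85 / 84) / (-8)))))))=1680 / 17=98.82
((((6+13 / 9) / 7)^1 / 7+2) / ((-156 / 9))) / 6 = -73 / 3528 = -0.02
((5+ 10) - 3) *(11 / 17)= 7.76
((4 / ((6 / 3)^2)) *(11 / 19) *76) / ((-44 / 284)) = -284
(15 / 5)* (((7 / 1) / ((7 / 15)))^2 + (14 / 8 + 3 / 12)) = 681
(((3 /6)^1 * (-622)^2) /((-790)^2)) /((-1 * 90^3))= -96721 /227484450000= -0.00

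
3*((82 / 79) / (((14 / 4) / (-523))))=-257316 / 553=-465.31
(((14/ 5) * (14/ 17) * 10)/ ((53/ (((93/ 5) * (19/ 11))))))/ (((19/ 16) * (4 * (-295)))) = -0.01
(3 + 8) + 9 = 20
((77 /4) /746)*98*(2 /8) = 0.63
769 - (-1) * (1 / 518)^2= 206341157 / 268324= 769.00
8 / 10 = 4 / 5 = 0.80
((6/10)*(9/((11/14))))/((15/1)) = 126/275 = 0.46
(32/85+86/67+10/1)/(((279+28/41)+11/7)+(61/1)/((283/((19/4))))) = 21573597136/522275197735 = 0.04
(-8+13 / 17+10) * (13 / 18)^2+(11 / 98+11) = 3388313 / 269892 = 12.55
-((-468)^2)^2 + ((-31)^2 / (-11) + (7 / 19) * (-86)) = -10026046153265 / 209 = -47971512695.05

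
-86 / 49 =-1.76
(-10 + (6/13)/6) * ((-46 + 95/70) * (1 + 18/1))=1531875/182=8416.90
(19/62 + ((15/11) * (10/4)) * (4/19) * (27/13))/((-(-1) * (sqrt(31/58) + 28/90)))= -5530749210/4329857389 + 613014075 * sqrt(1798)/8659714778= 1.72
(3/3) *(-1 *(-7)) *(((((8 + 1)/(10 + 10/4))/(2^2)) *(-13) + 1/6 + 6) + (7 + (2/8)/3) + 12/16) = 4081/50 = 81.62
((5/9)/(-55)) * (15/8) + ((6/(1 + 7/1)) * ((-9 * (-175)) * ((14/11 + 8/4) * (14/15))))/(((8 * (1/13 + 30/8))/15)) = 8443055/4776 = 1767.81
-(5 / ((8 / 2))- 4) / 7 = 11 / 28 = 0.39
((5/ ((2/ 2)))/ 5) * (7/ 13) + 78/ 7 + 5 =1518/ 91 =16.68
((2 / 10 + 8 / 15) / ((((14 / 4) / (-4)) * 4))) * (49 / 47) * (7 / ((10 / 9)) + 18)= -6237 / 1175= -5.31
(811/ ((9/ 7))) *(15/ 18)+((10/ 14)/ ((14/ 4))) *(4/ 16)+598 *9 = 7815886/ 1323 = 5907.70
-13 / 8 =-1.62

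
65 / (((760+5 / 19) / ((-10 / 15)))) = -494 / 8667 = -0.06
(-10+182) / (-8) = -43 / 2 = -21.50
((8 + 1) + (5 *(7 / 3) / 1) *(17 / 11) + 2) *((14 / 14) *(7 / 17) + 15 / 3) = 88136 / 561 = 157.11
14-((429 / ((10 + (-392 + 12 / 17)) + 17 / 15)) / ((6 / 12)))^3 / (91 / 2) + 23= 1405695297141431 / 37734084842363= 37.25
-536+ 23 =-513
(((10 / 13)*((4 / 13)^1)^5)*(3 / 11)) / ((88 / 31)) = 119040 / 584043889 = 0.00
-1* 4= -4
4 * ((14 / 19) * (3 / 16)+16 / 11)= 2663 / 418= 6.37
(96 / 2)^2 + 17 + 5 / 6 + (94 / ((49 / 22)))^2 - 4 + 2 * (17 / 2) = 59295353 / 14406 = 4116.02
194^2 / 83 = 37636 / 83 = 453.45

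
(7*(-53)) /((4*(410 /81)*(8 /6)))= -90153 /6560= -13.74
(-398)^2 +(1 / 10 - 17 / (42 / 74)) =33258571 / 210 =158374.15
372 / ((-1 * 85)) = -372 / 85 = -4.38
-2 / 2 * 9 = -9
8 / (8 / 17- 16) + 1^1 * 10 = 313 / 33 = 9.48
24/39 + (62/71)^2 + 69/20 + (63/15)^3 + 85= 5370951377/32766500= 163.92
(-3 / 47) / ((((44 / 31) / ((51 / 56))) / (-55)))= 23715 / 10528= 2.25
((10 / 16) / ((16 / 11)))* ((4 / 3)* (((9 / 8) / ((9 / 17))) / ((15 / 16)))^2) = 3179 / 1080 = 2.94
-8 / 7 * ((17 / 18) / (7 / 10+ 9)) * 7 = -680 / 873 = -0.78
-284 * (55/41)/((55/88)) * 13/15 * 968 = -314499328/615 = -511381.02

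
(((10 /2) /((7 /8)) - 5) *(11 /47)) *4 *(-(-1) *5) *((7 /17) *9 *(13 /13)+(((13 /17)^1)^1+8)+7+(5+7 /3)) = 1503700 /16779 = 89.62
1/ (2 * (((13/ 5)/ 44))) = 110/ 13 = 8.46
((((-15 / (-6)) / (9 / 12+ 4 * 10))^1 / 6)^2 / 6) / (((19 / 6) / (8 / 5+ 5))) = 55 / 1514433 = 0.00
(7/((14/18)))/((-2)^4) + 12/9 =91/48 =1.90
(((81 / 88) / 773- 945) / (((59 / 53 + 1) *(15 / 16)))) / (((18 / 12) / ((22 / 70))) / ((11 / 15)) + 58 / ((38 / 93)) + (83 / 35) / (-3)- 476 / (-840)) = -712058349123 / 221278491464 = -3.22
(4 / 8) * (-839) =-839 / 2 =-419.50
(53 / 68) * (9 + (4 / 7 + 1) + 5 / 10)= 8215 / 952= 8.63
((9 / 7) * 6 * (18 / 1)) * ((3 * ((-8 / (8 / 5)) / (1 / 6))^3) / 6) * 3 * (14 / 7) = -78732000 / 7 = -11247428.57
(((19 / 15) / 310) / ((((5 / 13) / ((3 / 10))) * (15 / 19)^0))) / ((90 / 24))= 247 / 290625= 0.00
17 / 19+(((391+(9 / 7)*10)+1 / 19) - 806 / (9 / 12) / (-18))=1668049 / 3591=464.51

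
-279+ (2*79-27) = -148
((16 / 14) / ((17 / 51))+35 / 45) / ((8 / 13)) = 6.84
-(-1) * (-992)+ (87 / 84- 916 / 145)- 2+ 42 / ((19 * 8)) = -999.01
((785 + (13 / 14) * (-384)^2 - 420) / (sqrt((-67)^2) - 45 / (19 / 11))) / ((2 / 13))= 237371693 / 10892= 21793.21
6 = 6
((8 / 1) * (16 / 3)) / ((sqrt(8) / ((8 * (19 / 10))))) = 2432 * sqrt(2) / 15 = 229.29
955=955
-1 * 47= -47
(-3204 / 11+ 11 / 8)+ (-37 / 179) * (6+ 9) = -4615309 / 15752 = -293.00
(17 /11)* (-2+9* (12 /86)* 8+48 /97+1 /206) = 11348469 /859226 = 13.21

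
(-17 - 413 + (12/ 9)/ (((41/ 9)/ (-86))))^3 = -6499419293528/ 68921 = -94302451.99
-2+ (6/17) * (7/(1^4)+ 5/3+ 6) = 54/17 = 3.18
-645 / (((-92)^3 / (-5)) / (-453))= 1460925 / 778688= 1.88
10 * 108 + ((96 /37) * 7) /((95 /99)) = 3862728 /3515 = 1098.93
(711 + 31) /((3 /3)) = 742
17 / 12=1.42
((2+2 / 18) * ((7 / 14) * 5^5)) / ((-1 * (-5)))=11875 / 18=659.72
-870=-870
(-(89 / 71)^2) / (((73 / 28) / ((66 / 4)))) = -3659502 / 367993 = -9.94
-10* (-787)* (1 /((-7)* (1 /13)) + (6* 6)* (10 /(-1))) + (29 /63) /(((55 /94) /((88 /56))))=-6279430924 /2205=-2847814.48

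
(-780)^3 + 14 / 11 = -474551998.73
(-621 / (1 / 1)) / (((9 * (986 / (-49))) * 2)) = 3381 / 1972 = 1.71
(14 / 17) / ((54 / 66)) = 154 / 153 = 1.01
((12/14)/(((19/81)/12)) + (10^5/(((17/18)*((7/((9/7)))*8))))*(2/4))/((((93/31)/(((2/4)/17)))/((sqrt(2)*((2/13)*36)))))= 239178096*sqrt(2)/3497767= 96.70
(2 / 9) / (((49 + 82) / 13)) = 26 / 1179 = 0.02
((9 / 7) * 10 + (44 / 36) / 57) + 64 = 276071 / 3591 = 76.88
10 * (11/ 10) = 11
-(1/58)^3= -1/195112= -0.00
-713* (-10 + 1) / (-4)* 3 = -19251 / 4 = -4812.75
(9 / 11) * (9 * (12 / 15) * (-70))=-4536 / 11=-412.36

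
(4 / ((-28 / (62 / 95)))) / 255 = -62 / 169575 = -0.00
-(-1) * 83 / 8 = 83 / 8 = 10.38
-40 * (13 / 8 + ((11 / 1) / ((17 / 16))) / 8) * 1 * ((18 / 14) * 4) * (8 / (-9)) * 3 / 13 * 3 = 571680 / 1547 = 369.54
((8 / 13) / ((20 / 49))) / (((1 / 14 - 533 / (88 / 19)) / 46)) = -2776928 / 4604925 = -0.60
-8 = -8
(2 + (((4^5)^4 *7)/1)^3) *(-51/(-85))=273555121532535686643603493005694913742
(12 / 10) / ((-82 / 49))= -147 / 205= -0.72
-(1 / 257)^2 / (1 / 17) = -17 / 66049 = -0.00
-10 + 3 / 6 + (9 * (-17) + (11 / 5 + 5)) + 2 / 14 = -155.16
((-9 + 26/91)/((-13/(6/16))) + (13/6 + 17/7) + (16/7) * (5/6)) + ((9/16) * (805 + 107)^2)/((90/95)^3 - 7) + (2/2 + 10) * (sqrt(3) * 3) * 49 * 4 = -2335962373697/30707768 + 6468 * sqrt(3) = -64867.83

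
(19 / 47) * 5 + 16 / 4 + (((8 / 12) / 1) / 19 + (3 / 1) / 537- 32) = -12438358 / 479541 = -25.94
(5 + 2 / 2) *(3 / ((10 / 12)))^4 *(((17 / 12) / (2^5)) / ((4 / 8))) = 111537 / 1250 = 89.23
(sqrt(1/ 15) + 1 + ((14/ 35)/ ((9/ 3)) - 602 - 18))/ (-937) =9283/ 14055 - sqrt(15)/ 14055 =0.66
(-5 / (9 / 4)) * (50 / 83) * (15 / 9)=-5000 / 2241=-2.23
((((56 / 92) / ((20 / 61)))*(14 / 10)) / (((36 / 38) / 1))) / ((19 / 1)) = 2989 / 20700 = 0.14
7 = 7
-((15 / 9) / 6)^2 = -25 / 324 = -0.08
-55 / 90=-0.61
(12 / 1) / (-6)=-2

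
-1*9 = -9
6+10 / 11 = 76 / 11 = 6.91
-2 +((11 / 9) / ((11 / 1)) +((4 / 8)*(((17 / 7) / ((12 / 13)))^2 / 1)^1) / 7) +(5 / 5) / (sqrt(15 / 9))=-45917 / 32928 +sqrt(15) / 5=-0.62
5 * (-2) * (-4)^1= 40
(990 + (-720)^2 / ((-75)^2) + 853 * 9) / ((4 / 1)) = 218979 / 100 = 2189.79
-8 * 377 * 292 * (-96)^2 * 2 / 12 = -1352712192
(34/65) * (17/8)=289/260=1.11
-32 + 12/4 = -29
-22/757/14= -11/5299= -0.00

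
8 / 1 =8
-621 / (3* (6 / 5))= -345 / 2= -172.50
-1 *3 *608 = -1824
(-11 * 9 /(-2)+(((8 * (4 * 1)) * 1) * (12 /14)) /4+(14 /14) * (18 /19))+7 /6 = 23330 /399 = 58.47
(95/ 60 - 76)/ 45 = -893/ 540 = -1.65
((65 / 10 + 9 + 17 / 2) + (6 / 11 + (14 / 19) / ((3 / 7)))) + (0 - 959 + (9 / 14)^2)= -114574913 / 122892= -932.32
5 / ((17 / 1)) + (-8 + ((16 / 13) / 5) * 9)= -6067 / 1105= -5.49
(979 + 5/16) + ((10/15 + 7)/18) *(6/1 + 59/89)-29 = 36646727/38448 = 953.15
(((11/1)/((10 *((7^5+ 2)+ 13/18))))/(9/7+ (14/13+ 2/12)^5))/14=10993471632/10019416310542625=0.00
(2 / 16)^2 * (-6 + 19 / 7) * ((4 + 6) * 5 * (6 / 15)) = -115 / 112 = -1.03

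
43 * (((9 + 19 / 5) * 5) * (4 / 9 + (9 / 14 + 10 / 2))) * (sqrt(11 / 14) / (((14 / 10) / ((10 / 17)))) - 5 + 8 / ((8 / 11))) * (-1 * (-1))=26384800 * sqrt(154) / 52479 + 2110784 / 21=106752.72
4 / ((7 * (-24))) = -1 / 42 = -0.02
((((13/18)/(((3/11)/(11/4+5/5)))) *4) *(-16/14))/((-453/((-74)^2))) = 15661360/28539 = 548.77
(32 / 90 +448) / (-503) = -20176 / 22635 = -0.89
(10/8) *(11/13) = 55/52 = 1.06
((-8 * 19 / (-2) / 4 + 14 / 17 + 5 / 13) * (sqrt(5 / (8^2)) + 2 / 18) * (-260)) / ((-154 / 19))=11020 / 153 + 2755 * sqrt(5) / 34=253.21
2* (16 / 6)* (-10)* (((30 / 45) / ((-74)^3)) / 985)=8 / 89807769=0.00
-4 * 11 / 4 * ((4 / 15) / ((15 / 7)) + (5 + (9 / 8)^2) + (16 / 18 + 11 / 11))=-91.07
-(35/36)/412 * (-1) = 35/14832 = 0.00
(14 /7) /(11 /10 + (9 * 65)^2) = 20 /3422261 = 0.00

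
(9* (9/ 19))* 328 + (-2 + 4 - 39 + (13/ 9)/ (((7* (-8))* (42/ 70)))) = 39106645/ 28728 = 1361.27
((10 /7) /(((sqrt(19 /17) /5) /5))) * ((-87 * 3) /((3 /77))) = -239250 * sqrt(323) /19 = -226307.84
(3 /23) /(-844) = -3 /19412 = -0.00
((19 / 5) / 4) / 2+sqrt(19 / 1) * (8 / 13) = 19 / 40+8 * sqrt(19) / 13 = 3.16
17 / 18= 0.94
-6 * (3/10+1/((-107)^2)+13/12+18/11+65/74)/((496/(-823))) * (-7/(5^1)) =-6278719057219/115561626400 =-54.33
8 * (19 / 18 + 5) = 436 / 9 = 48.44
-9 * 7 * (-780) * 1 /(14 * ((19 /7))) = 24570 /19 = 1293.16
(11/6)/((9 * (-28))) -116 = -175403/1512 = -116.01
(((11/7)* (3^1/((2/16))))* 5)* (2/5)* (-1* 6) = -3168/7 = -452.57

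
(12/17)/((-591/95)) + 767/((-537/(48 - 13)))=-50.10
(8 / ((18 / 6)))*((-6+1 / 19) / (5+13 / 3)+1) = 386 / 399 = 0.97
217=217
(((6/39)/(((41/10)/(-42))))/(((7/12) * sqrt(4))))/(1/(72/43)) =-51840/22919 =-2.26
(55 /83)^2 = 3025 /6889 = 0.44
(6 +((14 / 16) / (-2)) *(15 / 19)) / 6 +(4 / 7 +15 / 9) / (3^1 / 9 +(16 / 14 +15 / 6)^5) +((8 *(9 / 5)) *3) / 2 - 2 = 64684010026233 / 3148265274080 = 20.55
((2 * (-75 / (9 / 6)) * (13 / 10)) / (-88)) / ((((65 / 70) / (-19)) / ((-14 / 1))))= 4655 / 11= 423.18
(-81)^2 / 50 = 6561 / 50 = 131.22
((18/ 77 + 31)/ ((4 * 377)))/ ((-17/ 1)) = -185/ 151844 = -0.00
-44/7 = -6.29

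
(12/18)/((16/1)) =1/24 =0.04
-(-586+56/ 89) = 52098/ 89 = 585.37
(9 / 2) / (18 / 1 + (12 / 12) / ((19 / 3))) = 57 / 230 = 0.25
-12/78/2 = -1/13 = -0.08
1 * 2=2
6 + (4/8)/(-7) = 83/14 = 5.93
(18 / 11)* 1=1.64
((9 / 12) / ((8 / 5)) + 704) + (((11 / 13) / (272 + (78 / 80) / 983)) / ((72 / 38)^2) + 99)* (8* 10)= 3108122949358021 / 360381381984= 8624.54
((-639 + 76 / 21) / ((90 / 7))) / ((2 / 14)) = -93401 / 270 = -345.93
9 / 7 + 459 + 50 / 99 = 460.79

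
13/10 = 1.30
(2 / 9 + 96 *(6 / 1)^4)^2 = 1253831104516 / 81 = 15479396352.05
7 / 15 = 0.47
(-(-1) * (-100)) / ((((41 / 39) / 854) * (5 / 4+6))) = -13322400 / 1189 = -11204.71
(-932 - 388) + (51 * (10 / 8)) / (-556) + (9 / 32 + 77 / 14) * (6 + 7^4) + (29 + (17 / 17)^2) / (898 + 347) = 4650012101 / 369184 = 12595.38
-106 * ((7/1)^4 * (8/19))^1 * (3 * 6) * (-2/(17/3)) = 219893184/323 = 680783.85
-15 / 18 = -5 / 6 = -0.83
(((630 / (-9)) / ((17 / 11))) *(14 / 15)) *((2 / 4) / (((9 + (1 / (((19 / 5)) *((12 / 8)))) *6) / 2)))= -4.21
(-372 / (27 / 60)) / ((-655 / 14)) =6944 / 393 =17.67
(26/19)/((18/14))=1.06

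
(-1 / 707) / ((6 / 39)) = -13 / 1414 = -0.01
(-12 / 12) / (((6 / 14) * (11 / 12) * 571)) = -28 / 6281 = -0.00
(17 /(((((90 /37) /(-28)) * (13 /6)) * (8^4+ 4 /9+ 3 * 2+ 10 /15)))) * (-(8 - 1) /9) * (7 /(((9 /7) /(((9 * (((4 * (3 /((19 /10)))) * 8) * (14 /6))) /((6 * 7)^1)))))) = 3020458 /1282671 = 2.35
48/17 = 2.82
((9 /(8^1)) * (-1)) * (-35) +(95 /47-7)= 12933 /376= 34.40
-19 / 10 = -1.90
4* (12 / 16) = 3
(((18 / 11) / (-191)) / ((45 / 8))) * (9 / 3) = -48 / 10505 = -0.00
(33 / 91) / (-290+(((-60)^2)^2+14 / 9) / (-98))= -2079 / 759822661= -0.00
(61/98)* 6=183/49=3.73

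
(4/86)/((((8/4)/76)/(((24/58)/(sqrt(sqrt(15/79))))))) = 304 * 15^(3/4) * 79^(1/4)/6235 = 1.11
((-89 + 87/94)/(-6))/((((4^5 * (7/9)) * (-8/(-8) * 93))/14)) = 0.00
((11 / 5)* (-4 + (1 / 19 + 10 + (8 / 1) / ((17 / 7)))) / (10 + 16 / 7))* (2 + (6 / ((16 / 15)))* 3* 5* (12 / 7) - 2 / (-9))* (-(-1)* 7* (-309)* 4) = -88615592989 / 41667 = -2126757.22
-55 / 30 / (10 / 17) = -187 / 60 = -3.12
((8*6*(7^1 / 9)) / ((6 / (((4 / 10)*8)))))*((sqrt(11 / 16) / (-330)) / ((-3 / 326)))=36512*sqrt(11) / 22275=5.44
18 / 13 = 1.38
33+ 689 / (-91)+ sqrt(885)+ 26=sqrt(885)+ 360 / 7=81.18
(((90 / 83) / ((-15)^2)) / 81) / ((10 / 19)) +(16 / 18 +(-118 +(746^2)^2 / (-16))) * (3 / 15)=-650681479453886 / 168075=-3871375751.62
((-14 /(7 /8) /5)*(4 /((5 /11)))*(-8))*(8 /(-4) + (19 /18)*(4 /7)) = -495616 /1575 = -314.68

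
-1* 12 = -12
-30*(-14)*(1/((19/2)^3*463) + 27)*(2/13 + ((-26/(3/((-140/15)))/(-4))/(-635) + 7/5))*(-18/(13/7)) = -11879314763117928/68160413971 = -174284.66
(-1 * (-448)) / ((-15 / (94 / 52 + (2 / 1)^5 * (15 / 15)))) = -65632 / 65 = -1009.72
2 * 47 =94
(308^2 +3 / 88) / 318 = 8348035 / 27984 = 298.31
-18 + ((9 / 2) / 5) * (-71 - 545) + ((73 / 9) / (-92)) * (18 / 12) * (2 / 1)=-790277 / 1380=-572.66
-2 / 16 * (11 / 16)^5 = -161051 / 8388608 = -0.02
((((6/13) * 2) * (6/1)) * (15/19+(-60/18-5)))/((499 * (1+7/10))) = -103200/2095301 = -0.05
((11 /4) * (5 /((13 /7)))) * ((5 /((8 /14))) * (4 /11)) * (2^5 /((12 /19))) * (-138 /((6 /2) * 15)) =-428260 /117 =-3660.34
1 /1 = 1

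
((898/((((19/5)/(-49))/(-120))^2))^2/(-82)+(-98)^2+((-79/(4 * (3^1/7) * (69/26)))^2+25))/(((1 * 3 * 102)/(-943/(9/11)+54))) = 510478218181689594871639341819365/2522103348270024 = 202401784420071375.85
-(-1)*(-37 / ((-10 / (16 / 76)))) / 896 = 0.00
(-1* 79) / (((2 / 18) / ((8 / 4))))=-1422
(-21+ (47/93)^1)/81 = -1906/7533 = -0.25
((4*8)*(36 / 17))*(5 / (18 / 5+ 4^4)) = 1.31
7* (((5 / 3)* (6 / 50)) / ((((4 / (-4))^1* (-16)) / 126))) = 11.02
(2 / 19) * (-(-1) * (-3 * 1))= -6 / 19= -0.32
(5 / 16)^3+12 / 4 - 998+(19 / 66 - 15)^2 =-3472635971 / 4460544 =-778.52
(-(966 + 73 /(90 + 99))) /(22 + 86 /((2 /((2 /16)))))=-1461176 /41391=-35.30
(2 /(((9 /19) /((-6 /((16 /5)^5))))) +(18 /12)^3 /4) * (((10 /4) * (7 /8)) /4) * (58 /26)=613239655 /654311424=0.94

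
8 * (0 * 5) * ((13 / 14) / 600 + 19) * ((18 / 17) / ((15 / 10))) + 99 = 99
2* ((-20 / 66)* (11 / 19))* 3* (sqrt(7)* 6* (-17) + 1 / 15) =-4 / 57 + 2040* sqrt(7) / 19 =284.00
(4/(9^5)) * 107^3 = 4900172/59049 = 82.98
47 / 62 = 0.76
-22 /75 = -0.29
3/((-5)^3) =-3/125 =-0.02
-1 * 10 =-10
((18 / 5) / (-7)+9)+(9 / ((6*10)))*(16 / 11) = 3351 / 385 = 8.70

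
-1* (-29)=29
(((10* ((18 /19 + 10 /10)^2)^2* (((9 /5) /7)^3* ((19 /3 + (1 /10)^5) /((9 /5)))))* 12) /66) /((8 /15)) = 41204833331589 /14048603800000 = 2.93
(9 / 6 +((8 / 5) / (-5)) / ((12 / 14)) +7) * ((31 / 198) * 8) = 75578 / 7425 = 10.18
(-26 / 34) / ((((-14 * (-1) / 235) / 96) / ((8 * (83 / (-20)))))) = 4868448 / 119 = 40911.33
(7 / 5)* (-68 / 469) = -68 / 335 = -0.20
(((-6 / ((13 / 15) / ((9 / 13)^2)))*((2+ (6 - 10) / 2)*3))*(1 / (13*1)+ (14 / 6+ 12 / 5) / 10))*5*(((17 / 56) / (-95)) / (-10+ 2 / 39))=0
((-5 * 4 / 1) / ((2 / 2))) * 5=-100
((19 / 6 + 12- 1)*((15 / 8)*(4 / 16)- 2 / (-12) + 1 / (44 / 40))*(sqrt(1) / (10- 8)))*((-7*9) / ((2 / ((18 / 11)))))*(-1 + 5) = -8734005 / 3872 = -2255.68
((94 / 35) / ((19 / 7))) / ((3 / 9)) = 282 / 95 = 2.97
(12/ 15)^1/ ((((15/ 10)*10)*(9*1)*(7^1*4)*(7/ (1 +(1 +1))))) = 1/ 11025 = 0.00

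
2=2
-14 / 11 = -1.27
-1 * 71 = -71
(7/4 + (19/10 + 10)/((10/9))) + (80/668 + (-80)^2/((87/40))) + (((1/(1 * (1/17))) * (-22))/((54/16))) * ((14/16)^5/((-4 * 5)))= 79213476075323/26779852800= 2957.95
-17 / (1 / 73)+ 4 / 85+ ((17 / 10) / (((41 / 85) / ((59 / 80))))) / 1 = -27620241 / 22304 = -1238.35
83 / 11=7.55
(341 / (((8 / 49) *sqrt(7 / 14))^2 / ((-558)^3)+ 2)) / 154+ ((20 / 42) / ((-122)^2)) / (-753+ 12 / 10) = 67829668953854376403 / 61265509794733830012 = 1.11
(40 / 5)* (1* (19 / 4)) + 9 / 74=2821 / 74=38.12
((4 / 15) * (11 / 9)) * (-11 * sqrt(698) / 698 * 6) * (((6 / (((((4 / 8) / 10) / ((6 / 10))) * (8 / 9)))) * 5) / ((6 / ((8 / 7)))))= -5808 * sqrt(698) / 2443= -62.81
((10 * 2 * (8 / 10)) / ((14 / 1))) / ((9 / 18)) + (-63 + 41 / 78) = -32863 / 546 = -60.19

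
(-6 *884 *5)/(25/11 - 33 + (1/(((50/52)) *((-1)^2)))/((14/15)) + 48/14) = 600600/593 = 1012.82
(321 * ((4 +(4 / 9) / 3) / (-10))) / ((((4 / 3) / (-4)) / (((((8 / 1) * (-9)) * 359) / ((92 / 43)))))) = -554991024 / 115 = -4826008.90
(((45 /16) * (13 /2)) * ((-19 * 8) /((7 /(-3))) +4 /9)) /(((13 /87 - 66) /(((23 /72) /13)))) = -3445055 /7699776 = -0.45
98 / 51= 1.92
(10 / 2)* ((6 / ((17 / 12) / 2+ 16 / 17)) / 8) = 1530 / 673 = 2.27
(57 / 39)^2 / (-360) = -361 / 60840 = -0.01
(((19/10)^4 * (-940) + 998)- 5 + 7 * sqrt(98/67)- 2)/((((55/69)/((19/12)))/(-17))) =41822201823/110000- 364021 * sqrt(134)/14740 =379915.96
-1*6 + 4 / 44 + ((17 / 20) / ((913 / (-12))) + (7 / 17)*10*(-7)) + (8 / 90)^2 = -1091749924 / 31430025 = -34.74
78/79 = 0.99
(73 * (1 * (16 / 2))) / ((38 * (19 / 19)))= 292 / 19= 15.37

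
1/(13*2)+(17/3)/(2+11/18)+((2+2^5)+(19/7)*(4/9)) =2880433/76986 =37.42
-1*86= -86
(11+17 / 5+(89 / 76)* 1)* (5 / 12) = 5917 / 912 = 6.49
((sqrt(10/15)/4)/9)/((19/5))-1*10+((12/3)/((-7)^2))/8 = -979/98+5*sqrt(6)/2052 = -9.98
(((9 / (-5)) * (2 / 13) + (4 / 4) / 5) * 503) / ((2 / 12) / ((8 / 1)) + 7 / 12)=-24144 / 377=-64.04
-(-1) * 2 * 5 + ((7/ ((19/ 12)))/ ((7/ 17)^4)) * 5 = 5076430/ 6517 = 778.95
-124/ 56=-31/ 14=-2.21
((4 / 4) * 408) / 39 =136 / 13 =10.46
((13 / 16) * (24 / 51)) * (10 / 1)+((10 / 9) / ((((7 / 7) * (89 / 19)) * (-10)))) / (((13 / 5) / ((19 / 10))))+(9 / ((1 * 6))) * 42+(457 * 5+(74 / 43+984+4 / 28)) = 355684282159 / 106566642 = 3337.67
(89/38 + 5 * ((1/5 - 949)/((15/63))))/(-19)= 1048.55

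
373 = 373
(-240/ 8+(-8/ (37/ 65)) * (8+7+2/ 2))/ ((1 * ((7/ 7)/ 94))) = -886420/ 37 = -23957.30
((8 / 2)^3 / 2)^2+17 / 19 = 19473 / 19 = 1024.89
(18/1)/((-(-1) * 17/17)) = 18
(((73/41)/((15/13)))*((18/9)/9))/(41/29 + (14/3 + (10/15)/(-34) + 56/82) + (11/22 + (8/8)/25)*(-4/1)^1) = 2339285/31270023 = 0.07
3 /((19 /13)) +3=5.05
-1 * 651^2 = -423801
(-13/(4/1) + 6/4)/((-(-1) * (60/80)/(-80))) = 560/3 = 186.67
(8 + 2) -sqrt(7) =10 -sqrt(7) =7.35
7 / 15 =0.47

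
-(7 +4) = -11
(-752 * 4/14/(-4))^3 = 53157376/343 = 154977.77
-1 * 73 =-73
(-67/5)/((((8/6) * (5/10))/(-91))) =1829.10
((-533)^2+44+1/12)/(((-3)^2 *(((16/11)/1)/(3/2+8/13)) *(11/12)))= 50087.56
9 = 9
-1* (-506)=506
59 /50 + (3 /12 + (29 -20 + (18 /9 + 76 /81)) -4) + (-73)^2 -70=5268.37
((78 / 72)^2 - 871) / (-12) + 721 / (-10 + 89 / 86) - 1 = -3969017 / 444096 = -8.94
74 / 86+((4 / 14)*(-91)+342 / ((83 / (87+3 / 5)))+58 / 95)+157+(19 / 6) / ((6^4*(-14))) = 493.43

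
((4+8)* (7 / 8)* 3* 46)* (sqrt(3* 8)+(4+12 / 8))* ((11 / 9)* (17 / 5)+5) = 132664* sqrt(6) / 5+364826 / 5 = 137957.02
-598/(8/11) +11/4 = -1639/2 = -819.50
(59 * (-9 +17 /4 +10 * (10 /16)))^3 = 5545233 /8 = 693154.12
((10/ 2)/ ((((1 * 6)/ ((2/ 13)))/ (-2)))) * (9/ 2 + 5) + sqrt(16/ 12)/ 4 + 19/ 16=-779/ 624 + sqrt(3)/ 6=-0.96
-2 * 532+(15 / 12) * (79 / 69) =-293269 / 276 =-1062.57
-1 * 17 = -17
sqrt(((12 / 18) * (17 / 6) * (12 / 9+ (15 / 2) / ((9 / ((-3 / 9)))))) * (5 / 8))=sqrt(1615) / 36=1.12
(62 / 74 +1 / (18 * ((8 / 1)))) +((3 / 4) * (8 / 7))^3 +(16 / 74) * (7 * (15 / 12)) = 6152131 / 1827504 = 3.37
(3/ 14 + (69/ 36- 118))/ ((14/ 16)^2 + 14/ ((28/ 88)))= -155728/ 60165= -2.59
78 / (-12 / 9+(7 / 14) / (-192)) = -3328 / 57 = -58.39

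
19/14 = 1.36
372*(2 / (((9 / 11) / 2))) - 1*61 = 5273 / 3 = 1757.67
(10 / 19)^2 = 0.28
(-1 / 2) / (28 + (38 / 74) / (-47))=-1739 / 97346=-0.02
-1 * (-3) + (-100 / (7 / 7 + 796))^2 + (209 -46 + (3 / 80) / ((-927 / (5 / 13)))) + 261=17433409350887 / 40826152848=427.02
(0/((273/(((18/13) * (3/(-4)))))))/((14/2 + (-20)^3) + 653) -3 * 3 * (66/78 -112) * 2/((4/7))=3501.35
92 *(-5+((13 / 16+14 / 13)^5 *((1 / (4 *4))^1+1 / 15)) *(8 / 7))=-906016610768197 / 6813256253440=-132.98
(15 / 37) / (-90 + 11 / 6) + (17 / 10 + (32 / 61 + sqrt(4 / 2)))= sqrt(2) + 26505661 / 11939530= 3.63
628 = 628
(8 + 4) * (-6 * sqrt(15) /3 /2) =-12 * sqrt(15) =-46.48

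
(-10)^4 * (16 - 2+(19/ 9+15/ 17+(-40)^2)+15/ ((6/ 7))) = 2500775000/ 153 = 16344934.64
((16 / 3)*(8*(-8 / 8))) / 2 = -64 / 3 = -21.33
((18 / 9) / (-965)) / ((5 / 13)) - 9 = -43451 / 4825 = -9.01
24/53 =0.45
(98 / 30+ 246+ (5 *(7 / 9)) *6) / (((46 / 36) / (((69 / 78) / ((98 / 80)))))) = 98136 / 637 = 154.06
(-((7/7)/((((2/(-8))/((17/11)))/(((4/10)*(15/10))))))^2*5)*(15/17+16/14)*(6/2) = -1769904/4235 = -417.92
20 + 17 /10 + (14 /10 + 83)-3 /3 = 105.10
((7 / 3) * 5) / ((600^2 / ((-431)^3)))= -560440937 / 216000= -2594.63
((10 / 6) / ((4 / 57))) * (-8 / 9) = -190 / 9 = -21.11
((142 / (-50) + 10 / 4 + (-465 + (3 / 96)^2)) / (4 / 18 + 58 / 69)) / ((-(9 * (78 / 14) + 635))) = 17261471871 / 27011072000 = 0.64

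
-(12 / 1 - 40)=28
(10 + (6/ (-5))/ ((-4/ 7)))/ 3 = 121/ 30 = 4.03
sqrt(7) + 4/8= 1/2 + sqrt(7)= 3.15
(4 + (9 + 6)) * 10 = 190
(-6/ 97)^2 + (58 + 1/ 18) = 9833053/ 169362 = 58.06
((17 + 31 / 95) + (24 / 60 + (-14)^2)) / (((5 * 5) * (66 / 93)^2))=4878036 / 287375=16.97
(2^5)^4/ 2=524288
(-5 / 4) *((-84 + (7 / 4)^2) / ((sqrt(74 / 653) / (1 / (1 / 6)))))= 525 *sqrt(48322) / 64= 1803.23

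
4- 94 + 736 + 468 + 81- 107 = 1088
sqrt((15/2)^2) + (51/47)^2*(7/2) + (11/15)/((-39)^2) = 585708164/50398335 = 11.62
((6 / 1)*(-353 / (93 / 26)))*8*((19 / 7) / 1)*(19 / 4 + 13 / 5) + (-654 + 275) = -14706833 / 155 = -94882.79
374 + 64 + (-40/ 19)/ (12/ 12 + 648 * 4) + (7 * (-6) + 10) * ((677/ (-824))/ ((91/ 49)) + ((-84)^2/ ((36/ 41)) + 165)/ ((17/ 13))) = -224552157420446/ 1121464721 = -200231.14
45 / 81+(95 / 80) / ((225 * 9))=18019 / 32400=0.56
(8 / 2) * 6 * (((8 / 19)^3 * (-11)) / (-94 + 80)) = 1.41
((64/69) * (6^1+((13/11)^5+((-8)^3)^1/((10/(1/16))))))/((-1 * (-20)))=21926288/92604325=0.24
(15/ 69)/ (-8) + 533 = 98067/ 184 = 532.97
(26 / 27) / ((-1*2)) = -13 / 27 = -0.48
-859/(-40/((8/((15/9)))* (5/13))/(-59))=-152043/65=-2339.12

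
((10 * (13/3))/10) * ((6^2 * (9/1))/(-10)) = -140.40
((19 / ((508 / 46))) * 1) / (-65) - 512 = -8453557 / 16510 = -512.03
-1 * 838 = -838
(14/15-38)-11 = -721/15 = -48.07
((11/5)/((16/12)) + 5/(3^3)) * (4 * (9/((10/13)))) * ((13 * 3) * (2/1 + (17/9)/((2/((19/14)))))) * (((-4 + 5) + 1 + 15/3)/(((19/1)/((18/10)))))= 138505133/19000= 7289.74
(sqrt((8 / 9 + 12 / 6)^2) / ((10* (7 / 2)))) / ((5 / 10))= 52 / 315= 0.17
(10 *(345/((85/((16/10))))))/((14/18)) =9936/119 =83.50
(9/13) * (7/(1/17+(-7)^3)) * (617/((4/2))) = -660807/151580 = -4.36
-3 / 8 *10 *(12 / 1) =-45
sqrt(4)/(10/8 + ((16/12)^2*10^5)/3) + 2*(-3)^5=-3110465394/6400135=-486.00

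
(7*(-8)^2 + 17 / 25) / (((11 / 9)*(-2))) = -100953 / 550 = -183.55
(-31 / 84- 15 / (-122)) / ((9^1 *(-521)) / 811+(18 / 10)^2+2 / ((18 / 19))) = 76700325 / 134216348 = 0.57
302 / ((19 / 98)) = 29596 / 19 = 1557.68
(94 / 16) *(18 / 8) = 423 / 32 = 13.22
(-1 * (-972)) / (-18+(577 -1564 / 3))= 25.81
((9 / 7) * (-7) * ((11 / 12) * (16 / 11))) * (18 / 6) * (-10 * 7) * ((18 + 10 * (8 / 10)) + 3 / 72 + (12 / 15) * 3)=71673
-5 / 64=-0.08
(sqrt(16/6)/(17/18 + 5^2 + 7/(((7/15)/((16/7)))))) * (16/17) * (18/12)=0.04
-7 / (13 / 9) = -63 / 13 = -4.85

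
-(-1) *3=3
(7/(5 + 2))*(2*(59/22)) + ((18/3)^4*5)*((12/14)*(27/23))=6525.61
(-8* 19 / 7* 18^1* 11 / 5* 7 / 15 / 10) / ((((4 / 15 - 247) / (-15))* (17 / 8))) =-361152 / 314585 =-1.15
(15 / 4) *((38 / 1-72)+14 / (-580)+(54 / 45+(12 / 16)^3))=-902079 / 7424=-121.51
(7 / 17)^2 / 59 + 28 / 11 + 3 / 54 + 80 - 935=-2877772823 / 3376098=-852.40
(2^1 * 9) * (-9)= -162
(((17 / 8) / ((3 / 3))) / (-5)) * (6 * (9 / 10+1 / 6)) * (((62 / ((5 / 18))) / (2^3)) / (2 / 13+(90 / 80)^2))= -7892352 / 147625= -53.46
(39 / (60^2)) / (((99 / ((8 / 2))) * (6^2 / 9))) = 13 / 118800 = 0.00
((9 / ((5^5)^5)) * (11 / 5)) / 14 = 99 / 20861625671386718750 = 0.00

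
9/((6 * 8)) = 3/16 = 0.19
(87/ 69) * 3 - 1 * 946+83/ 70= -1515061/ 1610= -941.03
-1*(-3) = 3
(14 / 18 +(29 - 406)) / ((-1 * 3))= 3386 / 27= 125.41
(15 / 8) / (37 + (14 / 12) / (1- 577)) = 1296 / 25573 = 0.05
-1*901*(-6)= 5406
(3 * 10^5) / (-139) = -300000 / 139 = -2158.27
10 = 10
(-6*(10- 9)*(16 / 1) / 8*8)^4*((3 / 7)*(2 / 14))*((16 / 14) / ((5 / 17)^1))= 34653339648 / 1715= 20206028.95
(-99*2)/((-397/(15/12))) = 495/794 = 0.62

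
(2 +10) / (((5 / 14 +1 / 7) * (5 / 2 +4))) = 3.69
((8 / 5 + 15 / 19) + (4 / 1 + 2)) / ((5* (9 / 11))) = 8767 / 4275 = 2.05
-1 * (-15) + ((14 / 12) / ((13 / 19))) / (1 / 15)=1055 / 26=40.58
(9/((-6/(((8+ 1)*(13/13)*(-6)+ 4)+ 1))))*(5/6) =245/4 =61.25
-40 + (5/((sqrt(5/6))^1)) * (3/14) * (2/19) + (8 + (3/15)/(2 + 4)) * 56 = 3 * sqrt(30)/133 + 6148/15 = 409.99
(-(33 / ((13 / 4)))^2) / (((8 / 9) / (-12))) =235224 / 169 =1391.86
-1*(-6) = 6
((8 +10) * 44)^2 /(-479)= -627264 /479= -1309.53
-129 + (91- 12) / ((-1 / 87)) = -7002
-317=-317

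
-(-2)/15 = 2/15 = 0.13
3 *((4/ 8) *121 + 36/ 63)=2565/ 14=183.21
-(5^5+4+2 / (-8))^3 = -1960164690875 / 64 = -30627573294.92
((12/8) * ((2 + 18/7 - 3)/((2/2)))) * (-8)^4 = 67584/7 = 9654.86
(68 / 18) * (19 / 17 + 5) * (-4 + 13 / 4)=-52 / 3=-17.33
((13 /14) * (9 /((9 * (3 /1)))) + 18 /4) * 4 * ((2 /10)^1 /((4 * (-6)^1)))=-101 /630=-0.16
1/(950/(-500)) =-0.53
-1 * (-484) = 484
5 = 5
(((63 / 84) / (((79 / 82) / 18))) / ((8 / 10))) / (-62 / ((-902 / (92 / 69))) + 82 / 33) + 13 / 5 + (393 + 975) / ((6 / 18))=7552034761 / 1835960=4113.40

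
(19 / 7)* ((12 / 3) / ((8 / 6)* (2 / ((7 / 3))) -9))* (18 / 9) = -152 / 55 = -2.76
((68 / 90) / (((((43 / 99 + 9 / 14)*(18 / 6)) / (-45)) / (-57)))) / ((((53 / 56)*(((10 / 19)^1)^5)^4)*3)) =79396043.73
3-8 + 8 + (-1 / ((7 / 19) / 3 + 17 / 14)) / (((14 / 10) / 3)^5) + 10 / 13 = -999862267 / 33304271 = -30.02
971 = 971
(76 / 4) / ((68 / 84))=399 / 17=23.47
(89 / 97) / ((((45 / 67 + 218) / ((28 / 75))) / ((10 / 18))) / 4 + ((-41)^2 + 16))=95408 / 203868683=0.00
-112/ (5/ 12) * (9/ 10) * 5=-6048/ 5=-1209.60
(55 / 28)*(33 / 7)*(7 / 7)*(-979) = -1776885 / 196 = -9065.74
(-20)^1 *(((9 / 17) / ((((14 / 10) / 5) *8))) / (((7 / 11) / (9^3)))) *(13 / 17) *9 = -1055500875 / 28322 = -37267.88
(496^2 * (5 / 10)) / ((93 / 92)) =365056 / 3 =121685.33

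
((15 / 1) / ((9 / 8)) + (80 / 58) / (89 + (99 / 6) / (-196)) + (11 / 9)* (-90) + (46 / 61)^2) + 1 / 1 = -214572741893 / 2256700917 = -95.08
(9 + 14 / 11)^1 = 10.27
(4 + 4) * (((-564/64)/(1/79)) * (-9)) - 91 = 100069/2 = 50034.50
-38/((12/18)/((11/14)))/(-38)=33/28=1.18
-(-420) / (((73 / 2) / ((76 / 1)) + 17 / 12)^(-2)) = 26187875 / 17328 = 1511.30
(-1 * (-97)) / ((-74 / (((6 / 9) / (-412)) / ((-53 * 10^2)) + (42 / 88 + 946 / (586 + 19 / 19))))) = -4285244932279 / 1565045077200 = -2.74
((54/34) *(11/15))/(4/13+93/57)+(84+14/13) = 85.68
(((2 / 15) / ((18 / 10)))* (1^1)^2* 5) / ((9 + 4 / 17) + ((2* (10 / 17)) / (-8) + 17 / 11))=3740 / 107379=0.03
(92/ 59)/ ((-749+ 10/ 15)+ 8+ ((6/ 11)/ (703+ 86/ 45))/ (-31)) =-2985453636/ 1417430696369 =-0.00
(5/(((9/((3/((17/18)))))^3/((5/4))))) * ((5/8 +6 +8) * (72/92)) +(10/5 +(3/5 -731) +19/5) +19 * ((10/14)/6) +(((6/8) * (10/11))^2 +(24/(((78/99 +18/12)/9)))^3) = 16623835660417016473877/19771522018890180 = 840796.96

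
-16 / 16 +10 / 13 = -3 / 13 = -0.23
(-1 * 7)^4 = 2401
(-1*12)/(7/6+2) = -3.79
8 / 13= 0.62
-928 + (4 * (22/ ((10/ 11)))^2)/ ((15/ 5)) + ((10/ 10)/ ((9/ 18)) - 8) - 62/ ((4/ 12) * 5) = -190.35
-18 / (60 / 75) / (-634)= 45 / 1268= 0.04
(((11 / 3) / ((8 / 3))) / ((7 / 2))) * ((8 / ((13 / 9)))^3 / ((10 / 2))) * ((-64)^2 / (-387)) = -467140608 / 3306485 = -141.28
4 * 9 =36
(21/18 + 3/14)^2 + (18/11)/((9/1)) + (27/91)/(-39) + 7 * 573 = 3290000249/819819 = 4013.08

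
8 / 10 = 4 / 5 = 0.80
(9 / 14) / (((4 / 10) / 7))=45 / 4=11.25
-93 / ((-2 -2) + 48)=-93 / 44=-2.11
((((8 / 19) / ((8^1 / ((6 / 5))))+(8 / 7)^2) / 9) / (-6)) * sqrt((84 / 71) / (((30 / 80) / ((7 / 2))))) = -12748 * sqrt(71) / 1274805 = -0.08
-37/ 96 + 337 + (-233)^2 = 5244059/ 96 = 54625.61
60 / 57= 1.05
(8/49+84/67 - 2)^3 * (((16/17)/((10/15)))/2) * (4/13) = -336563517312/7819967027327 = -0.04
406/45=9.02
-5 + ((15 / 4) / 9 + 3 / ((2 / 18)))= 269 / 12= 22.42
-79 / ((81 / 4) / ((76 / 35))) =-24016 / 2835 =-8.47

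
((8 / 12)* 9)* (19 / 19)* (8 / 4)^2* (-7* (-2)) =336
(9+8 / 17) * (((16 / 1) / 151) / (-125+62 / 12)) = -15456 / 1845673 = -0.01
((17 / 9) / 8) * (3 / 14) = 17 / 336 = 0.05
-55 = -55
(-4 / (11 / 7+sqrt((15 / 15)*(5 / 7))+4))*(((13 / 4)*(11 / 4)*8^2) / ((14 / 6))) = -133848 / 743+3432*sqrt(35) / 743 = -152.82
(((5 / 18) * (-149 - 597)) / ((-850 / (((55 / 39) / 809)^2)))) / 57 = 225665 / 17362911012642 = 0.00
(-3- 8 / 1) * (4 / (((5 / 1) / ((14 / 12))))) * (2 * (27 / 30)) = -462 / 25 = -18.48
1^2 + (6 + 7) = 14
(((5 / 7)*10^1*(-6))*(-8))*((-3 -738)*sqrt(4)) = -3556800 / 7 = -508114.29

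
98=98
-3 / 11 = -0.27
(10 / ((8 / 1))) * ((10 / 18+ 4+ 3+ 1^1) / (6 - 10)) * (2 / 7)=-55 / 72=-0.76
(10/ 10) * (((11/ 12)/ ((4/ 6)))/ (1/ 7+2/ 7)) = 77/ 24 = 3.21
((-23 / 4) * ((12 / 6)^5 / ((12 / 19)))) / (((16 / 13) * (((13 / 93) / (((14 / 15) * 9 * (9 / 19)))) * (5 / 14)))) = -943299 / 50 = -18865.98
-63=-63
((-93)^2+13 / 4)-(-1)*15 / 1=34669 / 4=8667.25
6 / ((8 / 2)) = 1.50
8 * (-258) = -2064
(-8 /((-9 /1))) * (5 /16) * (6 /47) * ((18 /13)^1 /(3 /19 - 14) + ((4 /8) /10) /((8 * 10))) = -543781 /154265280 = -0.00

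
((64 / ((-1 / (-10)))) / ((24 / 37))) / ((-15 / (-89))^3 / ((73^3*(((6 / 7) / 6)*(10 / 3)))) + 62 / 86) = 69811788228406880 / 51009557966553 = 1368.60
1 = 1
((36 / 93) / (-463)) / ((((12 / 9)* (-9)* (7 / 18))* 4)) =9 / 200942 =0.00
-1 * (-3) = 3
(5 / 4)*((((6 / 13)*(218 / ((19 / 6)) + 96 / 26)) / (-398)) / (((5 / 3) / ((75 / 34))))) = -3023325 / 21725626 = -0.14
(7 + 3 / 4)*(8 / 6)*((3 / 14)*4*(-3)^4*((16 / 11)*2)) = 160704 / 77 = 2087.06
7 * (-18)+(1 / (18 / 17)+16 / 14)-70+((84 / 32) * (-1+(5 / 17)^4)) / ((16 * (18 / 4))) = -4082098793 / 21047292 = -193.95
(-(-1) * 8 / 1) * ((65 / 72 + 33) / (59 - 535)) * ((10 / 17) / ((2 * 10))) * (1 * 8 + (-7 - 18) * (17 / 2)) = 998369 / 291312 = 3.43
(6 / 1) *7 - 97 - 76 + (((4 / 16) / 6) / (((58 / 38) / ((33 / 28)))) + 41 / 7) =-812719 / 6496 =-125.11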